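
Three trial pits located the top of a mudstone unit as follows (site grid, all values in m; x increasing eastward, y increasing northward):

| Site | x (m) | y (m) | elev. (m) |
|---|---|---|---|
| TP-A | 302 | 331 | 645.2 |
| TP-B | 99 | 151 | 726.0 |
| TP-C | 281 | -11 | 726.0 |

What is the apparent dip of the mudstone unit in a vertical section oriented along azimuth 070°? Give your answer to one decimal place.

14.8°

Let the plane be z = a·x + b·y + c.
TP-B−TP-A: −203a − 180b = 80.8;  TP-C−TP-A: −21a − 342b = 80.8.
Solving gives a = −0.19940, b = −0.22401.
Unit vector along 070° is (sin 70°, cos 70°) = (0.9397, 0.3420).
Slope in that direction = a·(0.9397) + b·(0.3420) = −0.26399.
Apparent dip = arctan|0.26399| = 14.8° (true dip is 16.7°, so apparent ≤ true as expected).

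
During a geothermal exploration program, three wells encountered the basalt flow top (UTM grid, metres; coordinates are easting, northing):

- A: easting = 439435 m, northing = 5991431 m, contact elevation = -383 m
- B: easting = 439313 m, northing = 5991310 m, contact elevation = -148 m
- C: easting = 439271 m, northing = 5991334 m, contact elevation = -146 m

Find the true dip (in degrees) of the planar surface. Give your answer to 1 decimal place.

54.6°

Let the plane be z = a·easting + b·northing + c.
B−A: −122a − 121b = 235;  C−A: −164a − 97b = 237.
Solving gives a = −0.73433, b = −1.20175.
Gradient magnitude |∇z| = √(a² + b²) = √(0.53924 + 1.44420) = 1.40835.
True dip = arctan(1.40835) = 54.6°, dipping toward NNE (azimuth ≈ 031°).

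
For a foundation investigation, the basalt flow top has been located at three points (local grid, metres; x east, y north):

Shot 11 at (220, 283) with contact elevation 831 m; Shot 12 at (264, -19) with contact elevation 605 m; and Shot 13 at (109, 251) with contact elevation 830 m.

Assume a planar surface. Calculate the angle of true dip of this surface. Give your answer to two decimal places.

36.73°

Let the plane be z = a·x + b·y + c.
Shot 12−Shot 11: 44a − 302b = −226;  Shot 13−Shot 11: −111a − 32b = −1.
Solving gives a = −0.19840, b = 0.71944.
Gradient magnitude |∇z| = √(a² + b²) = √(0.03936 + 0.51759) = 0.74629.
True dip = arctan(0.74629) = 36.73°, dipping toward SSE (azimuth ≈ 165°).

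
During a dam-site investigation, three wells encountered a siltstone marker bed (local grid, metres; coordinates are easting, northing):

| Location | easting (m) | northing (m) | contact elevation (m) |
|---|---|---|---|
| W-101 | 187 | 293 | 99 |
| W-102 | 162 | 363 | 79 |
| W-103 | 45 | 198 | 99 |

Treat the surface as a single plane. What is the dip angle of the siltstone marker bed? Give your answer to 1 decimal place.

Two edge vectors: W-101→W-102 = (-25, 70, -20), W-101→W-103 = (-142, -95, 0).
Normal n = (W-101→W-102) × (W-101→W-103) = (-1900, 2840, 12315).
So ∂z/∂easting = −n_x/n_z = 0.15428 and ∂z/∂northing = −n_y/n_z = −0.23061.
Gradient magnitude |∇z| = √(a² + b²) = √(0.02380 + 0.05318) = 0.27746.
True dip = arctan(0.27746) = 15.5°, dipping toward NW (azimuth ≈ 326°).

15.5°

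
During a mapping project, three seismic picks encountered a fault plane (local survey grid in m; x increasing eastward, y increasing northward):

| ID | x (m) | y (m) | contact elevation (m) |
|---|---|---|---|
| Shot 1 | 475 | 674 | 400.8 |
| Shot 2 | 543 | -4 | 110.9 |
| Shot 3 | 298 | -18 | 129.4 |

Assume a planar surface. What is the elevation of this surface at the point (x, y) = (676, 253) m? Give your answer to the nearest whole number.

Two edge vectors: Shot 1→Shot 2 = (68, -678, -289.9), Shot 1→Shot 3 = (-177, -692, -271.4).
Normal n = (Shot 1→Shot 2) × (Shot 1→Shot 3) = (-16601.6, 69767.5, -167062).
So ∂z/∂x = −n_x/n_z = −0.09937 and ∂z/∂y = −n_y/n_z = 0.41761.
Intercept c from Shot 1: 400.8 + 47.20 − 281.47 = 166.53.
At (676, 253): z = −67.2 + 105.7 + 166.53 = 205.0 m.

205 m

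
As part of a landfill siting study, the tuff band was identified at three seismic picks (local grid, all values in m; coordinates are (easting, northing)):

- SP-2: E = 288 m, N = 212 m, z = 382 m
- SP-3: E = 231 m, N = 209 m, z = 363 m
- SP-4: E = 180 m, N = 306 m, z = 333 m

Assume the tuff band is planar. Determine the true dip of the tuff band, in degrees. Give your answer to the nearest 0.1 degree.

20.0°

Two edge vectors: SP-2→SP-3 = (-57, -3, -19), SP-2→SP-4 = (-108, 94, -49).
Normal n = (SP-2→SP-3) × (SP-2→SP-4) = (1933, -741, -5682).
So ∂z/∂E = −n_x/n_z = 0.34020 and ∂z/∂N = −n_y/n_z = −0.13041.
Gradient magnitude |∇z| = √(a² + b²) = √(0.11573 + 0.01701) = 0.36434.
True dip = arctan(0.36434) = 20.0°, dipping toward WNW (azimuth ≈ 291°).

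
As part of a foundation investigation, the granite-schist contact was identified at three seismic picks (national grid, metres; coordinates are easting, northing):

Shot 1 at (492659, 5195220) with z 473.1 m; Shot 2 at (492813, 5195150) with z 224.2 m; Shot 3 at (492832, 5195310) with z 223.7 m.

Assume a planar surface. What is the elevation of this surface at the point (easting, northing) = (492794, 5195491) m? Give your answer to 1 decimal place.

Let the plane be z = a·easting + b·northing + c.
Shot 2−Shot 1: 154a − 70b = −248.9;  Shot 3−Shot 1: 173a + 90b = −249.4.
Solving gives a = −1.534809395, b = 0.179133616.
Then c = 473.1 − a·492659 − b·5195220 = −174027.78.
At (492794, 5195491): z = −756344.9 + 930687.1 − 174027.78 = 314.4 m.

314.4 m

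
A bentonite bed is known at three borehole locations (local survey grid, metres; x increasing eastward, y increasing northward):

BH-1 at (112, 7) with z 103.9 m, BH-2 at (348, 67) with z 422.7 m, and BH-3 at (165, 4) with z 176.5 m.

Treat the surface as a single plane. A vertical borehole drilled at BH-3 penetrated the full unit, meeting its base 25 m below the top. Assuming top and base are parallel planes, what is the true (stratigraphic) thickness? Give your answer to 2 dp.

Let the plane be z = a·x + b·y + c.
BH-2−BH-1: 236a + 60b = 318.8;  BH-3−BH-1: 53a − 3b = 72.6.
Solving gives a = 1.36636, b = −0.06101.
|∇z| = √(a²+b²) = 1.36772, so dip δ = arctan(1.36772) = 53.83°.
True thickness = vertical thickness × cos δ = 25 × cos 53.83° = 14.76 m.

14.76 m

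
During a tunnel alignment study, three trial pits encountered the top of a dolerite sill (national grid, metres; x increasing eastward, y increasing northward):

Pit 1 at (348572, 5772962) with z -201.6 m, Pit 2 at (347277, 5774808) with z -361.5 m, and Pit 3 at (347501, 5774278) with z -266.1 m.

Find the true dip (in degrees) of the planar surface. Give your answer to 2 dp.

24.90°

Let the plane be z = a·x + b·y + c.
Pit 2−Pit 1: −1295a + 1846b = −159.9;  Pit 3−Pit 1: −1071a + 1316b = −64.5.
Solving gives a = −0.33485, b = −0.32152.
Gradient magnitude |∇z| = √(a² + b²) = √(0.11212 + 0.10338) = 0.46422.
True dip = arctan(0.46422) = 24.90°, dipping toward NE (azimuth ≈ 046°).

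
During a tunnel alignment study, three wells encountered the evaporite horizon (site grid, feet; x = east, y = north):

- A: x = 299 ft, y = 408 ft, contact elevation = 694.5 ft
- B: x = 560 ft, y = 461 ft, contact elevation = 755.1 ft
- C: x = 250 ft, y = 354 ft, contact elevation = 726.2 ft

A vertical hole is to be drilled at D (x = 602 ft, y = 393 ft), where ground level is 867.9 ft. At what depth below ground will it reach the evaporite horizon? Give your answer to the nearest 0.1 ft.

Two edge vectors: A→B = (261, 53, 60.6), A→C = (-49, -54, 31.7).
Normal n = (A→B) × (A→C) = (4952.5, -11243.1, -11497).
So ∂z/∂x = −n_x/n_z = 0.43076 and ∂z/∂y = −n_y/n_z = −0.97792.
Intercept c from A: 694.5 − 128.80 + 398.99 = 964.69.
At (602, 393): z_contact = 259.32 − 384.32 + 964.69 = 839.69 ft.
Depth below ground = 867.9 − 839.69 = 28.2 ft.

28.2 ft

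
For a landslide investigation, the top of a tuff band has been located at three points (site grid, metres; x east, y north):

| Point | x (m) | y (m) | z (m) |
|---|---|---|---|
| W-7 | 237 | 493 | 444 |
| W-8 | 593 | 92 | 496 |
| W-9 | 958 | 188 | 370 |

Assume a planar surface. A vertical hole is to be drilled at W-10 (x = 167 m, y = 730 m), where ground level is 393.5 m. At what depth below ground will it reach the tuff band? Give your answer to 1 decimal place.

Two edge vectors: W-7→W-8 = (356, -401, 52), W-7→W-9 = (721, -305, -74).
Normal n = (W-7→W-8) × (W-7→W-9) = (45534, 63836, 180541).
So ∂z/∂x = −n_x/n_z = −0.25221 and ∂z/∂y = −n_y/n_z = −0.35358.
Intercept c from W-7: 444 + 59.77 + 174.32 = 678.09.
At (167, 730): z_contact = −42.12 − 258.11 + 678.09 = 377.86 m.
Depth below ground = 393.5 − 377.86 = 15.6 m.

15.6 m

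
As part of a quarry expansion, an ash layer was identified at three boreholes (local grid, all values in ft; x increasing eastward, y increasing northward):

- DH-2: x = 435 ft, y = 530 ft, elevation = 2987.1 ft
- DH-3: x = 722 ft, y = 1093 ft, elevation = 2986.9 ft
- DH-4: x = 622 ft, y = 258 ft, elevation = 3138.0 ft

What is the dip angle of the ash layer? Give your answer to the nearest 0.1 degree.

Let the plane be z = a·x + b·y + c.
DH-3−DH-2: 287a + 563b = −0.2;  DH-4−DH-2: 187a − 272b = 150.9.
Solving gives a = 0.46307, b = −0.23642.
Gradient magnitude |∇z| = √(a² + b²) = √(0.21444 + 0.05589) = 0.51993.
True dip = arctan(0.51993) = 27.5°, dipping toward WNW (azimuth ≈ 297°).

27.5°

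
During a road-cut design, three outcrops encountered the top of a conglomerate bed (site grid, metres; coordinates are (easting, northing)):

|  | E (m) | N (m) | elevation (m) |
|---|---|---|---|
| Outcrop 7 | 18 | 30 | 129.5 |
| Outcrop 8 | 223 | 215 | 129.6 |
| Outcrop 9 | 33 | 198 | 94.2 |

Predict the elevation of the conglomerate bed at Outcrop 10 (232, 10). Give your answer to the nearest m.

178 m

Let the plane be z = a·E + b·N + c.
Outcrop 8−Outcrop 7: 205a + 185b = 0.1;  Outcrop 9−Outcrop 7: 15a + 168b = −35.3.
Solving gives a = 0.20677, b = −0.22858.
Then c = 129.5 − a·18 − b·30 = 132.64.
At (232, 10): z = 48.0 − 2.3 + 132.64 = 178.3 m.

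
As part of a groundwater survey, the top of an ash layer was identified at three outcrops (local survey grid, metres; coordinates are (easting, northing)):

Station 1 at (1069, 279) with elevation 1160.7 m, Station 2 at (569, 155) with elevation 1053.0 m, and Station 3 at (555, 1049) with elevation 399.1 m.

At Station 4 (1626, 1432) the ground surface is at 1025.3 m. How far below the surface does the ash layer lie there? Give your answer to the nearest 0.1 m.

480.6 m

Two edge vectors: Station 1→Station 2 = (-500, -124, -107.7), Station 1→Station 3 = (-514, 770, -761.6).
Normal n = (Station 1→Station 2) × (Station 1→Station 3) = (177367.4, -325442.2, -448736).
So ∂z/∂E = −n_x/n_z = 0.395260 and ∂z/∂N = −n_y/n_z = −0.725242.
Intercept c from Station 1: 1160.7 − 422.53 + 202.34 = 940.51.
At (1626, 1432): z_contact = 642.69 − 1038.55 + 940.51 = 544.66 m.
Depth below ground = 1025.3 − 544.66 = 480.6 m.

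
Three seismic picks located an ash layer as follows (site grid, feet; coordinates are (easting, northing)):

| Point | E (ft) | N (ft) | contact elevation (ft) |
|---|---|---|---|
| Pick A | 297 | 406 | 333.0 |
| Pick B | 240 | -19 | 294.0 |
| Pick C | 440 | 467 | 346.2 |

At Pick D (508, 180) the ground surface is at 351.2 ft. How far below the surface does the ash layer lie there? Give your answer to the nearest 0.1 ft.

Two edge vectors: Pick A→Pick B = (-57, -425, -39), Pick A→Pick C = (143, 61, 13.2).
Normal n = (Pick A→Pick B) × (Pick A→Pick C) = (-3231, -4824.6, 57298).
So ∂z/∂E = −n_x/n_z = 0.05639 and ∂z/∂N = −n_y/n_z = 0.08420.
Intercept c from Pick A: 333 − 16.75 − 34.19 = 282.07.
At (508, 180): z_contact = 28.65 + 15.16 + 282.07 = 325.87 ft.
Depth below ground = 351.2 − 325.87 = 25.3 ft.

25.3 ft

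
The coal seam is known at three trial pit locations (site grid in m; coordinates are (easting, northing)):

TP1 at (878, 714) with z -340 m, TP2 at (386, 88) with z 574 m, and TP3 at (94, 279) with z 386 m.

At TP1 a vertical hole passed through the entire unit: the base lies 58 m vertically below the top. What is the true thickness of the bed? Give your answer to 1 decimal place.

Let the plane be z = a·E + b·N + c.
TP2−TP1: −492a − 626b = 914;  TP3−TP1: −784a − 435b = 726.
Solving gives a = −0.20554, b = −1.29852.
|∇z| = √(a²+b²) = 1.31469, so dip δ = arctan(1.31469) = 52.74°.
True thickness = vertical thickness × cos δ = 58 × cos 52.74° = 35.1 m.

35.1 m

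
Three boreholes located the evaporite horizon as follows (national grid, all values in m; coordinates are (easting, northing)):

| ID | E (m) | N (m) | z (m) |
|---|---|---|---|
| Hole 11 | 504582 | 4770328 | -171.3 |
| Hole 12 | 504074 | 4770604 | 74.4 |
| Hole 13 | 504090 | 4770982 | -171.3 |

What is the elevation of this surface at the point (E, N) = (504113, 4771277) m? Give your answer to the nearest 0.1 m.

-371.6 m

Two edge vectors: Hole 11→Hole 12 = (-508, 276, 245.7), Hole 11→Hole 13 = (-492, 654, 0).
Normal n = (Hole 11→Hole 12) × (Hole 11→Hole 13) = (-160687.8, -120884.4, -196440).
So ∂z/∂E = −n_x/n_z = −0.817999389 and ∂z/∂N = −n_y/n_z = −0.615375687.
Intercept c from Hole 11: -171.3 + 412747.77 + 2935543.87 = 3348120.34.
At (504113, 4771277): z = −412364.1 − 2936127.9 + 3348120.34 = -371.6 m.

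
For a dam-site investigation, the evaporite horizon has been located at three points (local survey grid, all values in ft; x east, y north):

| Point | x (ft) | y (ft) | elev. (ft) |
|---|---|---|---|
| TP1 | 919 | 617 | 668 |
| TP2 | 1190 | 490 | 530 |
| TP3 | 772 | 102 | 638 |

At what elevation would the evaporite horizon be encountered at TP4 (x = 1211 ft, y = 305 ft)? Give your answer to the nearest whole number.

Two edge vectors: TP1→TP2 = (271, -127, -138), TP1→TP3 = (-147, -515, -30).
Normal n = (TP1→TP2) × (TP1→TP3) = (-67260, 28416, -158234).
So ∂z/∂x = −n_x/n_z = −0.42507 and ∂z/∂y = −n_y/n_z = 0.17958.
Intercept c from TP1: 668 + 390.64 − 110.80 = 947.83.
At (1211, 305): z = −514.8 + 54.8 + 947.83 = 487.9 ft.

488 ft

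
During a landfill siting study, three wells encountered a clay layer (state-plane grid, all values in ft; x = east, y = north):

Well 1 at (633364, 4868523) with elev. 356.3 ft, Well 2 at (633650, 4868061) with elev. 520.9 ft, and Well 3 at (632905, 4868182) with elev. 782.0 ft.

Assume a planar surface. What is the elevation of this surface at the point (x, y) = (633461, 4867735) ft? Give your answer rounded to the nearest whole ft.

814 ft

Let the plane be z = a·x + b·y + c.
Well 2−Well 1: 286a − 462b = 164.6;  Well 3−Well 1: −459a − 341b = 425.7.
Solving gives a = −0.45397953, b = −0.63731201.
Then c = 356.3 − a·633364 − b·4868523 = 3390658.75.
At (633461, 4867735): z = −287578.3 − 3102266.0 + 3390658.75 = 814.5 ft.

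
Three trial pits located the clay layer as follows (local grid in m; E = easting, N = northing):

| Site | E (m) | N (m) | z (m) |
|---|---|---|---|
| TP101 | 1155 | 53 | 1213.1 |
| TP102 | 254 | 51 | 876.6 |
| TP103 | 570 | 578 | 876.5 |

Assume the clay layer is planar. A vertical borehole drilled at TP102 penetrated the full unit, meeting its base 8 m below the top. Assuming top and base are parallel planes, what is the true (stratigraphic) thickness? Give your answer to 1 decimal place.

7.3 m

Two edge vectors: TP101→TP102 = (-901, -2, -336.5), TP101→TP103 = (-585, 525, -336.6).
Normal n = (TP101→TP102) × (TP101→TP103) = (177335.7, -106424.1, -474195).
So ∂z/∂E = −n_x/n_z = 0.37397 and ∂z/∂N = −n_y/n_z = −0.22443.
|∇z| = √(a²+b²) = 0.43615, so dip δ = arctan(0.43615) = 23.56°.
True thickness = vertical thickness × cos δ = 8 × cos 23.56° = 7.3 m.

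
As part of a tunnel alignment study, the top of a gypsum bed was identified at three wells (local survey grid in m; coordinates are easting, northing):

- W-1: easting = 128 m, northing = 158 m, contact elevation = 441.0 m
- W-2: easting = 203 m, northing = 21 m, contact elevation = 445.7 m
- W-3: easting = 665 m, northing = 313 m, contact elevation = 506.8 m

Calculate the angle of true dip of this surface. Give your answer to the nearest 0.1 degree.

Let the plane be z = a·easting + b·northing + c.
W-2−W-1: 75a − 137b = 4.7;  W-3−W-1: 537a + 155b = 65.8.
Solving gives a = 0.11436, b = 0.02830.
Gradient magnitude |∇z| = √(a² + b²) = √(0.01308 + 0.00080) = 0.11781.
True dip = arctan(0.11781) = 6.7°, dipping toward WSW (azimuth ≈ 256°).

6.7°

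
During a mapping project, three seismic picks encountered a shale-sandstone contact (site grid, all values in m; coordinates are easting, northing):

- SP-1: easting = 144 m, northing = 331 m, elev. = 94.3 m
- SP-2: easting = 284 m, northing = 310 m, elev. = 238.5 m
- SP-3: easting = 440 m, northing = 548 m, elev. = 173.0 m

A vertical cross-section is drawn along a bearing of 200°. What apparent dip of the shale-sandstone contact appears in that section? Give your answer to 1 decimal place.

26.8°

Two edge vectors: SP-1→SP-2 = (140, -21, 144.2), SP-1→SP-3 = (296, 217, 78.7).
Normal n = (SP-1→SP-2) × (SP-1→SP-3) = (-32944.1, 31665.2, 36596).
So ∂z/∂easting = −n_x/n_z = 0.90021 and ∂z/∂northing = −n_y/n_z = −0.86526.
Unit vector along 200° is (sin 200°, cos 200°) = (-0.3420, -0.9397).
Slope in that direction = a·(-0.3420) + b·(-0.9397) = 0.50519.
Apparent dip = arctan|0.50519| = 26.8° (true dip is 51.3°, so apparent ≤ true as expected).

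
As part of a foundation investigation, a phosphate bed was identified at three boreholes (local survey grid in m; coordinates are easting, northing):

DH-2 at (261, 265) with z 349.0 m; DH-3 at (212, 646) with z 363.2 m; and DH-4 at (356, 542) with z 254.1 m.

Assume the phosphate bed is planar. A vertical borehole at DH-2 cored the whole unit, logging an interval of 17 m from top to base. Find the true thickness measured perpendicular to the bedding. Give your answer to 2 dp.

13.22 m

Two edge vectors: DH-2→DH-3 = (-49, 381, 14.2), DH-2→DH-4 = (95, 277, -94.9).
Normal n = (DH-2→DH-3) × (DH-2→DH-4) = (-40090.3, -3301.1, -49768).
So ∂z/∂easting = −n_x/n_z = −0.80554 and ∂z/∂northing = −n_y/n_z = −0.06633.
|∇z| = √(a²+b²) = 0.80827, so dip δ = arctan(0.80827) = 38.95°.
True thickness = vertical thickness × cos δ = 17 × cos 38.95° = 13.22 m.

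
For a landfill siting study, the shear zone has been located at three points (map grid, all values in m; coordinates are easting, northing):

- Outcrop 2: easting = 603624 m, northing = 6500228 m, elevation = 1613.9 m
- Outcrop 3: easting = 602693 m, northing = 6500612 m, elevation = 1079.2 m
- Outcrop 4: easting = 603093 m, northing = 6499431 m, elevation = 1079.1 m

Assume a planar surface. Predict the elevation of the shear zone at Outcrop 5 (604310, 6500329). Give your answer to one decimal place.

Two edge vectors: Outcrop 2→Outcrop 3 = (-931, 384, -534.7), Outcrop 2→Outcrop 4 = (-531, -797, -534.8).
Normal n = (Outcrop 2→Outcrop 3) × (Outcrop 2→Outcrop 4) = (-631519.1, -213973.1, 945911).
So ∂z/∂easting = −n_x/n_z = 0.667630570 and ∂z/∂northing = −n_y/n_z = 0.226208491.
Intercept c from Outcrop 2: 1613.9 − 402997.84 − 1470406.77 = −1871790.70.
At (604310, 6500329): z = 403455.8 + 1470429.6 − 1871790.70 = 2094.7 m.

2094.7 m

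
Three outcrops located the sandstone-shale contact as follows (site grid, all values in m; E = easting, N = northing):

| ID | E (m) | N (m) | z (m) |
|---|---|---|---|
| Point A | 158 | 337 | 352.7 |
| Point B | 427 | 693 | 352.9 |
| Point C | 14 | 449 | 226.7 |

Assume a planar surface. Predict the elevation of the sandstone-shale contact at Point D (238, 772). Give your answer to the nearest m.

216 m

Let the plane be z = a·E + b·N + c.
Point B−Point A: 269a + 356b = 0.2;  Point C−Point A: −144a + 112b = −126.
Solving gives a = 0.55139, b = −0.41608.
Then c = 352.7 − a·158 − b·337 = 405.80.
At (238, 772): z = 131.2 − 321.2 + 405.80 = 215.8 m.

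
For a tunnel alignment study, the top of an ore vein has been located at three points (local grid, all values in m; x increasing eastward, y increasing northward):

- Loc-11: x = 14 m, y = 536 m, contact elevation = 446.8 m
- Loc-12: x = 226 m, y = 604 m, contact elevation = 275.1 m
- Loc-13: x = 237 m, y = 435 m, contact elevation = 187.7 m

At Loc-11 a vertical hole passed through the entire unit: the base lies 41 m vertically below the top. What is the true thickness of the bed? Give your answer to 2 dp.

28.15 m

Let the plane be z = a·x + b·y + c.
Loc-12−Loc-11: 212a + 68b = −171.7;  Loc-13−Loc-11: 223a − 101b = −259.1.
Solving gives a = −0.95583, b = 0.45495.
|∇z| = √(a²+b²) = 1.05858, so dip δ = arctan(1.05858) = 46.63°.
True thickness = vertical thickness × cos δ = 41 × cos 46.63° = 28.15 m.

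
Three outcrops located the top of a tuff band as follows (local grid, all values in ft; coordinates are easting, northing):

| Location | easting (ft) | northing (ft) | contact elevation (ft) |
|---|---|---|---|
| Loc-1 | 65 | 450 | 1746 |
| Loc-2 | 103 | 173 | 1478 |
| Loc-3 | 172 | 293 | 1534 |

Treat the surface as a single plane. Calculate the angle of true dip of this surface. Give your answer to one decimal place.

Let the plane be z = a·easting + b·northing + c.
Loc-2−Loc-1: 38a − 277b = −268;  Loc-3−Loc-1: 107a − 157b = −212.
Solving gives a = −0.70325, b = 0.87103.
Gradient magnitude |∇z| = √(a² + b²) = √(0.49456 + 0.75870) = 1.11949.
True dip = arctan(1.11949) = 48.2°, dipping toward SE (azimuth ≈ 141°).

48.2°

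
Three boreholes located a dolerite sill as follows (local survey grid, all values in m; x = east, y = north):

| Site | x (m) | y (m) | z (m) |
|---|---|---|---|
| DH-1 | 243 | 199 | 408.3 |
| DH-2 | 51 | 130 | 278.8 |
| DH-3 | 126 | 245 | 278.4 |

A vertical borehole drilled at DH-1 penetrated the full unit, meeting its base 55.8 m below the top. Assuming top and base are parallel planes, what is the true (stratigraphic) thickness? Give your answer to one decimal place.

Two edge vectors: DH-1→DH-2 = (-192, -69, -129.5), DH-1→DH-3 = (-117, 46, -129.9).
Normal n = (DH-1→DH-2) × (DH-1→DH-3) = (14920.1, -9789.3, -16905).
So ∂z/∂x = −n_x/n_z = 0.88259 and ∂z/∂y = −n_y/n_z = −0.57908.
|∇z| = √(a²+b²) = 1.05560, so dip δ = arctan(1.05560) = 46.55°.
True thickness = vertical thickness × cos δ = 55.8 × cos 46.55° = 38.4 m.

38.4 m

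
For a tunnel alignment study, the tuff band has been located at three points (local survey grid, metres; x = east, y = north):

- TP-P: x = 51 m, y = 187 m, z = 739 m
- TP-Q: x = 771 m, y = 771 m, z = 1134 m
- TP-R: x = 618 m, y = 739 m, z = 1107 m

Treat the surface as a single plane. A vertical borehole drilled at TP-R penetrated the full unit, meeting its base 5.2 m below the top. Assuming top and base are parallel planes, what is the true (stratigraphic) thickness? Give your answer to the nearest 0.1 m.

4.4 m

Two edge vectors: TP-P→TP-Q = (720, 584, 395), TP-P→TP-R = (567, 552, 368).
Normal n = (TP-P→TP-Q) × (TP-P→TP-R) = (-3128, -40995, 66312).
So ∂z/∂x = −n_x/n_z = 0.04717 and ∂z/∂y = −n_y/n_z = 0.61821.
|∇z| = √(a²+b²) = 0.62001, so dip δ = arctan(0.62001) = 31.80°.
True thickness = vertical thickness × cos δ = 5.2 × cos 31.80° = 4.4 m.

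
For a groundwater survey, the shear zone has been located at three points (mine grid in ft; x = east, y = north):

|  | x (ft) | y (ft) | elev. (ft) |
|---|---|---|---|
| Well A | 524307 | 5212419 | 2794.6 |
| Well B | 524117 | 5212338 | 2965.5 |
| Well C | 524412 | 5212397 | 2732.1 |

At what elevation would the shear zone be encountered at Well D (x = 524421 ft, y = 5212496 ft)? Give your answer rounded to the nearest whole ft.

2678 ft

Let the plane be z = a·x + b·y + c.
Well B−Well A: −190a − 81b = 170.9;  Well C−Well A: 105a − 22b = −62.5.
Solving gives a = −0.69549074, b = −0.47847852.
Then c = 2794.6 − a·524307 − b·5212419 = 2861475.78.
At (524421, 5212496): z = −364729.9 − 2494067.4 + 2861475.78 = 2678.5 ft.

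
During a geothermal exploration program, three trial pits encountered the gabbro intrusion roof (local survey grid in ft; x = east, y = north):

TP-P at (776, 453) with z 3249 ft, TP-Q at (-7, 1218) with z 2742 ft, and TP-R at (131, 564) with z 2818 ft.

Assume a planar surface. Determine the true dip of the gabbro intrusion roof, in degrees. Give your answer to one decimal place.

33.9°

Let the plane be z = a·x + b·y + c.
TP-Q−TP-P: −783a + 765b = −507;  TP-R−TP-P: −645a + 111b = −431.
Solving gives a = 0.67264, b = 0.02573.
Gradient magnitude |∇z| = √(a² + b²) = √(0.45245 + 0.00066) = 0.67314.
True dip = arctan(0.67314) = 33.9°, dipping toward W (azimuth ≈ 268°).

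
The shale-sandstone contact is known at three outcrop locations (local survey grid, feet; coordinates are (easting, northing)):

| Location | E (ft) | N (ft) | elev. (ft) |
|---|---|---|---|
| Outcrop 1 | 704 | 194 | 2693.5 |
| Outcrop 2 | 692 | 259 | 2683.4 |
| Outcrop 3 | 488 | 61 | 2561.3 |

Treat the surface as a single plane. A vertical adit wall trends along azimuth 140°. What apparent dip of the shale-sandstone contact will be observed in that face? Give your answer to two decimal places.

Let the plane be z = a·E + b·N + c.
Outcrop 2−Outcrop 1: −12a + 65b = −10.1;  Outcrop 3−Outcrop 1: −216a − 133b = −132.2.
Solving gives a = 0.63548, b = −0.03807.
Unit vector along 140° is (sin 140°, cos 140°) = (0.6428, -0.7660).
Slope in that direction = a·(0.6428) + b·(-0.7660) = 0.43764.
Apparent dip = arctan|0.43764| = 23.64° (true dip is 32.5°, so apparent ≤ true as expected).

23.64°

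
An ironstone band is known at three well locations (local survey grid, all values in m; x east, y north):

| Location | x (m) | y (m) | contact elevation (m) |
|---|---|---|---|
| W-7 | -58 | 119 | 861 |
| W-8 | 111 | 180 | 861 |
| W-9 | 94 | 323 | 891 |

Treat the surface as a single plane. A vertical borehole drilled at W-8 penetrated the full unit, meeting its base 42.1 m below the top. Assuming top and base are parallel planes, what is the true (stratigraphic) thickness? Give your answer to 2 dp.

Let the plane be z = a·x + b·y + c.
W-8−W-7: 169a + 61b = 0;  W-9−W-7: 152a + 204b = 30.
Solving gives a = −0.07261, b = 0.20116.
|∇z| = √(a²+b²) = 0.21386, so dip δ = arctan(0.21386) = 12.07°.
True thickness = vertical thickness × cos δ = 42.1 × cos 12.07° = 41.17 m.

41.17 m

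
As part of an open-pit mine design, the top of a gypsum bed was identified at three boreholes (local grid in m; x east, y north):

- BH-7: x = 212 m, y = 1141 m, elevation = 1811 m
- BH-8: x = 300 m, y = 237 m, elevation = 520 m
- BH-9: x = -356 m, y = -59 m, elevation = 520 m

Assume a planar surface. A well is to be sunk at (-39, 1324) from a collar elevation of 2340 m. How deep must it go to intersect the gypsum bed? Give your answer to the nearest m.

124 m

Two edge vectors: BH-7→BH-8 = (88, -904, -1291), BH-7→BH-9 = (-568, -1200, -1291).
Normal n = (BH-7→BH-8) × (BH-7→BH-9) = (-382136, 846896, -619072).
So ∂z/∂x = −n_x/n_z = −0.61727 and ∂z/∂y = −n_y/n_z = 1.36801.
Intercept c from BH-7: 1811 + 130.86 − 1560.90 = 380.96.
At (-39, 1324): z_contact = 24.1 + 1811.2 + 380.96 = 2216.3 m.
Depth below ground = 2340 − 2216.3 = 124 m.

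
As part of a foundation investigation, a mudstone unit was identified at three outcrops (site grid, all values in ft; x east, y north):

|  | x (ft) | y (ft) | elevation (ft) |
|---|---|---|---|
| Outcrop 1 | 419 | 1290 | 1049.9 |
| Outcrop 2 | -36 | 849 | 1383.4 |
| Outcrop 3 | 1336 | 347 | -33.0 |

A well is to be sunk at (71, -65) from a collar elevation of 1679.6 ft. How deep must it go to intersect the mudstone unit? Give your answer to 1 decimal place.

Let the plane be z = a·x + b·y + c.
Outcrop 2−Outcrop 1: −455a − 441b = 333.5;  Outcrop 3−Outcrop 1: 917a − 943b = −1082.9.
Solving gives a = −0.950313, b = 0.224245.
Then c = 1049.9 − a·419 − b·1290 = 1158.80.
At (71, -65): z_contact = −67.47 − 14.58 + 1158.80 = 1076.76 ft.
Depth below ground = 1679.6 − 1076.76 = 602.8 ft.

602.8 ft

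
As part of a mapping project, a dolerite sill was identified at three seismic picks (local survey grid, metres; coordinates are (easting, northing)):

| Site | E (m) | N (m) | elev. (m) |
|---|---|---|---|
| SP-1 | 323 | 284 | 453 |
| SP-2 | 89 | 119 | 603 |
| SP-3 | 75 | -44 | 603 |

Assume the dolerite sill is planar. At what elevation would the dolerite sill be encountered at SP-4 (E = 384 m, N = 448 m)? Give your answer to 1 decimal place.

421.0 m

Two edge vectors: SP-1→SP-2 = (-234, -165, 150), SP-1→SP-3 = (-248, -328, 150).
Normal n = (SP-1→SP-2) × (SP-1→SP-3) = (24450, -2100, 35832).
So ∂z/∂E = −n_x/n_z = −0.68235 and ∂z/∂N = −n_y/n_z = 0.05861.
Intercept c from SP-1: 453 + 220.40 − 16.64 = 656.76.
At (384, 448): z = −262.0 + 26.3 + 656.76 = 421.0 m.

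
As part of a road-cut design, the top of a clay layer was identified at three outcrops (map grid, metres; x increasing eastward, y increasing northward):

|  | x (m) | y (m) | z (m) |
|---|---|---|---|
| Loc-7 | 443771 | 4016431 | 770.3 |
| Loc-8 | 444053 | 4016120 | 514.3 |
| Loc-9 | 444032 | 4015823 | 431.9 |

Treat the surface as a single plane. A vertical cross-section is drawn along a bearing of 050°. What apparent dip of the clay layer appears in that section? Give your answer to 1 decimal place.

Let the plane be z = a·x + b·y + c.
Loc-8−Loc-7: 282a − 311b = −256;  Loc-9−Loc-7: 261a − 608b = −338.4.
Solving gives a = −0.55829, b = 0.31692.
Unit vector along 050° is (sin 50°, cos 50°) = (0.7660, 0.6428).
Slope in that direction = a·(0.7660) + b·(0.6428) = −0.22397.
Apparent dip = arctan|0.22397| = 12.6° (true dip is 32.7°, so apparent ≤ true as expected).

12.6°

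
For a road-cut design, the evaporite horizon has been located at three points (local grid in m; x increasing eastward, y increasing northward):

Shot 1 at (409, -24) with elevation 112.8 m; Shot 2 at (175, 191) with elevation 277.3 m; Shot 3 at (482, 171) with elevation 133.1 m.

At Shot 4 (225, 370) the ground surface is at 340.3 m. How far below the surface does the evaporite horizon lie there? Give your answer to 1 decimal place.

Two edge vectors: Shot 1→Shot 2 = (-234, 215, 164.5), Shot 1→Shot 3 = (73, 195, 20.3).
Normal n = (Shot 1→Shot 2) × (Shot 1→Shot 3) = (-27713, 16758.7, -61325).
So ∂z/∂x = −n_x/n_z = −0.45190 and ∂z/∂y = −n_y/n_z = 0.27328.
Intercept c from Shot 1: 112.8 + 184.83 + 6.56 = 304.19.
At (225, 370): z_contact = −101.68 + 101.11 + 304.19 = 303.62 m.
Depth below ground = 340.3 − 303.62 = 36.7 m.

36.7 m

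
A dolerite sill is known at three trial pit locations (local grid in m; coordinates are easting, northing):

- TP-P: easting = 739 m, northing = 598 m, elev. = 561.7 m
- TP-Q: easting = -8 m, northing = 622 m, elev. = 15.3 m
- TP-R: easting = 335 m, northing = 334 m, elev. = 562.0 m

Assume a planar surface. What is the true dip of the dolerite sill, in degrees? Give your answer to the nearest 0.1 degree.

Two edge vectors: TP-P→TP-Q = (-747, 24, -546.4), TP-P→TP-R = (-404, -264, 0.3).
Normal n = (TP-P→TP-Q) × (TP-P→TP-R) = (-144242.4, 220969.7, 206904).
So ∂z/∂easting = −n_x/n_z = 0.69715 and ∂z/∂northing = −n_y/n_z = −1.06798.
Gradient magnitude |∇z| = √(a² + b²) = √(0.48601 + 1.14059) = 1.27538.
True dip = arctan(1.27538) = 51.9°, dipping toward NNW (azimuth ≈ 327°).

51.9°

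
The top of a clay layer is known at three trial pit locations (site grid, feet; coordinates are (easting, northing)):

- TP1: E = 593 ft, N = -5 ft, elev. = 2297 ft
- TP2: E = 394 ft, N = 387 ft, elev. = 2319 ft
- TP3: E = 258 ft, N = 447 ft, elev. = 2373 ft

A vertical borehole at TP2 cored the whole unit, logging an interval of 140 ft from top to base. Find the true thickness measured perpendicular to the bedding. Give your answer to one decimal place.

124.5 ft

Let the plane be z = a·E + b·N + c.
TP2−TP1: −199a + 392b = 22;  TP3−TP1: −335a + 452b = 76.
Solving gives a = −0.47974, b = −0.18742.
|∇z| = √(a²+b²) = 0.51506, so dip δ = arctan(0.51506) = 27.25°.
True thickness = vertical thickness × cos δ = 140 × cos 27.25° = 124.5 ft.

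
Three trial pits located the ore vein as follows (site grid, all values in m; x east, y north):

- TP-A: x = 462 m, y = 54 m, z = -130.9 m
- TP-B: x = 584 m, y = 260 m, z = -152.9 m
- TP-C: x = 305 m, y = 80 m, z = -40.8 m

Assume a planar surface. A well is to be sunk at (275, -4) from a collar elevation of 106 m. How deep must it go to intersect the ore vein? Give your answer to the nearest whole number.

148 m

Let the plane be z = a·x + b·y + c.
TP-B−TP-A: 122a + 206b = −22;  TP-C−TP-A: −157a + 26b = 90.1.
Solving gives a = −0.53873, b = 0.21226.
Then c = -130.9 − a·462 − b·54 = 106.53.
At (275, -4): z_contact = −148.2 − 0.8 + 106.53 = -42.5 m.
Depth below ground = 106 − (-42.5) = 148 m.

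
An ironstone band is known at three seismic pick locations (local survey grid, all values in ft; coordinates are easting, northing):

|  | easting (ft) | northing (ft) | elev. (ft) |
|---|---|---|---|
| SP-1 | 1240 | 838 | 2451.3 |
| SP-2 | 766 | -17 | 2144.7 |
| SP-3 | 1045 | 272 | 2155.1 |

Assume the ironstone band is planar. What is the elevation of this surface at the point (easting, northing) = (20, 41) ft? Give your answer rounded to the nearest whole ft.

Let the plane be z = a·easting + b·northing + c.
SP-2−SP-1: −474a − 855b = −306.6;  SP-3−SP-1: −195a − 566b = −296.2.
Solving gives a = −0.78492, b = 0.79374.
Then c = 2451.3 − a·1240 − b·838 = 2759.44.
At (20, 41): z = −15.7 + 32.5 + 2759.44 = 2776.3 ft.

2776 ft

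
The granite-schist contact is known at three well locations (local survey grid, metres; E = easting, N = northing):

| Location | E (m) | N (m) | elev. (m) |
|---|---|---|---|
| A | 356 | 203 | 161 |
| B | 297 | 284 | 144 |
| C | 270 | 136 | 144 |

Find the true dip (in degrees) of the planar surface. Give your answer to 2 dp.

13.18°

Two edge vectors: A→B = (-59, 81, -17), A→C = (-86, -67, -17).
Normal n = (A→B) × (A→C) = (-2516, 459, 10919).
So ∂z/∂E = −n_x/n_z = 0.23042 and ∂z/∂N = −n_y/n_z = −0.04204.
Gradient magnitude |∇z| = √(a² + b²) = √(0.05310 + 0.00177) = 0.23423.
True dip = arctan(0.23423) = 13.18°, dipping toward W (azimuth ≈ 280°).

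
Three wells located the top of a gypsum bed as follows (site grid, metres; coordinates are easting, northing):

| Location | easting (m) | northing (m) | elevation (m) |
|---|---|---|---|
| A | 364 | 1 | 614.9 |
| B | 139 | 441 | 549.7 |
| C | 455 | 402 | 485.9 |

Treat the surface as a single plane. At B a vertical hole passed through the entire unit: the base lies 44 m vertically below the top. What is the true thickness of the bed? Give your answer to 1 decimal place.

41.4 m

Two edge vectors: A→B = (-225, 440, -65.2), A→C = (91, 401, -129).
Normal n = (A→B) × (A→C) = (-30614.8, -34958.2, -130265).
So ∂z/∂easting = −n_x/n_z = −0.23502 and ∂z/∂northing = −n_y/n_z = −0.26836.
|∇z| = √(a²+b²) = 0.35672, so dip δ = arctan(0.35672) = 19.63°.
True thickness = vertical thickness × cos δ = 44 × cos 19.63° = 41.4 m.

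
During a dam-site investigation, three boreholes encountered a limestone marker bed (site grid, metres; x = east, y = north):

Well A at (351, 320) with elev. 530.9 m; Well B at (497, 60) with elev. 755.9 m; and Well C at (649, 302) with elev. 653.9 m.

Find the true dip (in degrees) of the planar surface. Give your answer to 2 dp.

37.04°

Two edge vectors: Well A→Well B = (146, -260, 225), Well A→Well C = (298, -18, 123).
Normal n = (Well A→Well B) × (Well A→Well C) = (-27930, 49092, 74852).
So ∂z/∂x = −n_x/n_z = 0.37314 and ∂z/∂y = −n_y/n_z = −0.65585.
Gradient magnitude |∇z| = √(a² + b²) = √(0.13923 + 0.43014) = 0.75457.
True dip = arctan(0.75457) = 37.04°, dipping toward NNW (azimuth ≈ 330°).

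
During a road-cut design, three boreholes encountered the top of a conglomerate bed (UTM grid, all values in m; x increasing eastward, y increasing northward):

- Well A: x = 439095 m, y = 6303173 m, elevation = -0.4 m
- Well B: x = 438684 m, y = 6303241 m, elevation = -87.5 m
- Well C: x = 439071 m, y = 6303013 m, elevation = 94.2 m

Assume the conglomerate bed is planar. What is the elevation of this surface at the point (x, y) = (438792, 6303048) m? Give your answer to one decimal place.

41.9 m

Let the plane be z = a·x + b·y + c.
Well B−Well A: −411a + 68b = −87.1;  Well C−Well A: −24a − 160b = 94.6.
Solving gives a = 0.111336657, b = −0.607950499.
Then c = -0.4 − a·439095 − b·6303173 = 3783129.40.
At (438792, 6303048): z = 48853.6 − 3831941.2 + 3783129.40 = 41.9 m.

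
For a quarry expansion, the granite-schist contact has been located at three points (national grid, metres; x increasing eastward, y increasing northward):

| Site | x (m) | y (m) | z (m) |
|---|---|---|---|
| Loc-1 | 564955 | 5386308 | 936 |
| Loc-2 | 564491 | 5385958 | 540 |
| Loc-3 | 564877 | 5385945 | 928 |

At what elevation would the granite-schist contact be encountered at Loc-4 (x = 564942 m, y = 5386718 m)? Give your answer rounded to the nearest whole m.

Let the plane be z = a·x + b·y + c.
Loc-2−Loc-1: −464a − 350b = −396;  Loc-3−Loc-1: −78a − 363b = −8.
Solving gives a = 0.99869626, b = −0.19255732.
Then c = 936 − a·564955 − b·5386308 = 473890.60.
At (564942, 5386718): z = 564205.5 − 1037252.0 + 473890.60 = 844.1 m.

844 m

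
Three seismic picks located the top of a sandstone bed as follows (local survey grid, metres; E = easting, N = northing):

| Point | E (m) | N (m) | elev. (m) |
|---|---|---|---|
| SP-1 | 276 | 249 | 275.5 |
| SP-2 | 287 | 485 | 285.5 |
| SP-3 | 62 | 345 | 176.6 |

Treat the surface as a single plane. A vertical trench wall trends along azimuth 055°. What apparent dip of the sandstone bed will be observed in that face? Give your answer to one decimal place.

21.7°

Two edge vectors: SP-1→SP-2 = (11, 236, 10), SP-1→SP-3 = (-214, 96, -98.9).
Normal n = (SP-1→SP-2) × (SP-1→SP-3) = (-24300.4, -1052.1, 51560).
So ∂z/∂E = −n_x/n_z = 0.47130 and ∂z/∂N = −n_y/n_z = 0.02041.
Unit vector along 055° is (sin 55°, cos 55°) = (0.8192, 0.5736).
Slope in that direction = a·(0.8192) + b·(0.5736) = 0.39777.
Apparent dip = arctan|0.39777| = 21.7° (true dip is 25.3°, so apparent ≤ true as expected).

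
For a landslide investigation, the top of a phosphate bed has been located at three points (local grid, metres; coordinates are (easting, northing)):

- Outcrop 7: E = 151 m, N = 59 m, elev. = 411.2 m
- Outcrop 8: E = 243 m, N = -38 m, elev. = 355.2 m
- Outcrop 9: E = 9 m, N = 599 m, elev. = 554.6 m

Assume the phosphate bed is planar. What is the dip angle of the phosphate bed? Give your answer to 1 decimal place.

Two edge vectors: Outcrop 7→Outcrop 8 = (92, -97, -56), Outcrop 7→Outcrop 9 = (-142, 540, 143.4).
Normal n = (Outcrop 7→Outcrop 8) × (Outcrop 7→Outcrop 9) = (16330.2, -5240.8, 35906).
So ∂z/∂E = −n_x/n_z = −0.45480 and ∂z/∂N = −n_y/n_z = 0.14596.
Gradient magnitude |∇z| = √(a² + b²) = √(0.20685 + 0.02130) = 0.47765.
True dip = arctan(0.47765) = 25.5°, dipping toward ESE (azimuth ≈ 108°).

25.5°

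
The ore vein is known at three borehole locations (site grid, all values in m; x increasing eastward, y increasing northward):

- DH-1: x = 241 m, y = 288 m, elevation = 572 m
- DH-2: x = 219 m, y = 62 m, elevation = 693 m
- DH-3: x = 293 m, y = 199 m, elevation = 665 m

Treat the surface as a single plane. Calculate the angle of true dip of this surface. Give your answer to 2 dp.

43.94°

Let the plane be z = a·x + b·y + c.
DH-2−DH-1: −22a − 226b = 121;  DH-3−DH-1: 52a − 89b = 93.
Solving gives a = 0.74756, b = −0.60817.
Gradient magnitude |∇z| = √(a² + b²) = √(0.55884 + 0.36987) = 0.96370.
True dip = arctan(0.96370) = 43.94°, dipping toward NW (azimuth ≈ 309°).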